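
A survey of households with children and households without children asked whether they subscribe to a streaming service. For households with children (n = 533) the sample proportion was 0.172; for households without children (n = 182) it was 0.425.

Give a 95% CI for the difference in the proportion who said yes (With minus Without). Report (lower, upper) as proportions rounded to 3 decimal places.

SE₁ = √(p̂₁(1−p̂₁)/n₁) = √(0.1720·0.8280/533) = 0.01635; SE₂ = √(0.4250·0.5750/182) = 0.03664.
Independent samples: SE of the difference = √(SE₁² + SE₂²) = √(0.0002673225 + 0.0013424896) = 0.04012.
z* for 95% confidence is 1.960, so the margin of error is 1.960 × 0.04012 = 0.07864.
Point estimate p̂₁ − p̂₂ = 0.1720 − 0.4250 = -0.2530.
-0.2530 ± 0.07864 → (-0.332, -0.174).

(-0.332, -0.174)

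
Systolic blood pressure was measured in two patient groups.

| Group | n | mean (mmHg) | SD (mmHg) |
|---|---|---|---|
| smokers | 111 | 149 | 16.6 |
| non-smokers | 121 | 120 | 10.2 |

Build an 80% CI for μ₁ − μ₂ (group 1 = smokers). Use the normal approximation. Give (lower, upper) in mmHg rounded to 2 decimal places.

(26.66, 31.34)

Per-group SEs: s₁/√n₁ = 16.6/√111 = 1.5756, s₂/√n₂ = 10.2/√121 = 0.9273.
Unpooled SE of the difference: √(2.48251536 + 0.85988529) = 1.8282.
Margin of error = z* · SE = 1.282 × 1.8282 = 2.3438.
x̄₁ − x̄₂ = 149 − 120 = 29.0000.
CI: 29.0000 ± 2.3438 = (26.66, 31.34).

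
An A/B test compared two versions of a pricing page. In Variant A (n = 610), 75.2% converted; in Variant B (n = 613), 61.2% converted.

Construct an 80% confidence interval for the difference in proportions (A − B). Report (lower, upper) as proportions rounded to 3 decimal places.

SE₁ = √(p̂₁(1−p̂₁)/n₁) = √(0.7520·0.2480/610) = 0.01749; SE₂ = √(0.6120·0.3880/613) = 0.01968.
Independent samples: SE of the difference = √(SE₁² + SE₂²) = √(0.0003059001 + 0.0003873024) = 0.02633.
z* for 80% confidence is 1.282, so the margin of error is 1.282 × 0.02633 = 0.03376.
Point estimate p̂₁ − p̂₂ = 0.7520 − 0.6120 = 0.1400.
0.1400 ± 0.03376 → (0.106, 0.174).

(0.106, 0.174)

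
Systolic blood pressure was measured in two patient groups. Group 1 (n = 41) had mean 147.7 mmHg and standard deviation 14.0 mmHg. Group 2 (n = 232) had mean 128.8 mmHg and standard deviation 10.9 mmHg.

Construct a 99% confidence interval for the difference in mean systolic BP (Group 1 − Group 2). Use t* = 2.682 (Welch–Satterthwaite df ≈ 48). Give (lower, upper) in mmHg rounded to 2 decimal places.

(12.73, 25.07)

Standard errors of each mean: 14.0/√41 = 2.1864 and 10.9/√232 = 0.7156.
SE(x̄₁ − x̄₂) = √(2.1864² + 0.7156²) = 2.3005 for independent samples with unequal variances.
With t* = 2.682, the margin is 2.682 × 2.3005 = 6.1699.
x̄₁ − x̄₂ = 147.7 − 128.8 = 18.9000; the interval is 18.9000 ± 6.1699 = (12.73, 25.07).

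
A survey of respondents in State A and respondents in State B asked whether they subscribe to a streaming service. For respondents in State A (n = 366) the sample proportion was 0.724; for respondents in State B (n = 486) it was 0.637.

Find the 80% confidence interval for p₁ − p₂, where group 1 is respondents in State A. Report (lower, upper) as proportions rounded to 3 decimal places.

The two standard errors are √(0.7240×0.2760/366) = 0.02337 and √(0.6370×0.3630/486) = 0.02181.
Because the samples are independent, SE_diff = √(0.02337² + 0.02181²) = 0.03197.
Using z* = 1.282 for 80%, ME = 1.282 × 0.03197 = 0.04099.
p̂₁ − p̂₂ = 0.0870; interval 0.0870 ± 0.04099 gives (0.046, 0.128).

(0.046, 0.128)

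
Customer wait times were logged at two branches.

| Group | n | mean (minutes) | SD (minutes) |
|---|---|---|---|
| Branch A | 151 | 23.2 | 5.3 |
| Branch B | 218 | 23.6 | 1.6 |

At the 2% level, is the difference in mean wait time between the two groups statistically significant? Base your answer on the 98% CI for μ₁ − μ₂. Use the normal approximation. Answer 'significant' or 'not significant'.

Standard errors of each mean: 5.3/√151 = 0.4313 and 1.6/√218 = 0.1084.
SE(x̄₁ − x̄₂) = √(0.4313² + 0.1084²) = 0.4447 for independent samples with unequal variances.
With z* = 2.326, the margin is 2.326 × 0.4447 = 1.0344.
x̄₁ − x̄₂ = 23.2 − 23.6 = -0.4000; the interval is -0.4000 ± 1.0344 = (-1.4344, 0.6344).
The interval (-1.4344, 0.6344) contains 0, so the difference is not significant.

not significant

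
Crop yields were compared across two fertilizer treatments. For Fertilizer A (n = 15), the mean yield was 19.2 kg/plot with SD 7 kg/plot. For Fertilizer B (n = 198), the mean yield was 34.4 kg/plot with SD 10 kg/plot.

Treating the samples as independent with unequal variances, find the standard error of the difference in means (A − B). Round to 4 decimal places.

Standard errors of each mean: 7/√15 = 1.8074 and 10/√198 = 0.7107.
SE(x̄₁ − x̄₂) = √(1.8074² + 0.7107²) = 1.9421 for independent samples with unequal variances.

1.9421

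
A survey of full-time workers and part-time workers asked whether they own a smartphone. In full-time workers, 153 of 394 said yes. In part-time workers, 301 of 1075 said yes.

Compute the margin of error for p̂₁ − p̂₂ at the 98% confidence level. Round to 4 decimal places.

First, p̂₁ = 153/394 = 0.3883; p̂₂ = 301/1075 = 0.2800.
The two standard errors are √(0.3883×0.6117/394) = 0.02455 and √(0.2800×0.7200/1075) = 0.01369.
Because the samples are independent, SE_diff = √(0.02455² + 0.01369²) = 0.02811.
Using z* = 2.326 for 98%, ME = 2.326 × 0.02811 = 0.06538.

0.0654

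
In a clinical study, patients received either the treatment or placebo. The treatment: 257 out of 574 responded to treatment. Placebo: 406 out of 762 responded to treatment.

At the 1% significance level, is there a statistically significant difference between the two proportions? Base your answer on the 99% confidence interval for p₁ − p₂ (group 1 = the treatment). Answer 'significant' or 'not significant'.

significant

Sample proportions: 257/574 = 0.4477, 406/762 = 0.5328.
Each SE is √(p̂(1−p̂)/n): √(0.4477·0.5523/574) = 0.02076 and √(0.5328·0.4672/762) = 0.01807.
SE(p̂₁ − p̂₂) = √(SE₁² + SE₂²) = √(0.0004309776 + 0.0003265249) = 0.02752, since the two samples are independent.
At 99% confidence z* = 2.576; margin = 2.576 × 0.02752 = 0.07089.
The difference is 0.4477 − 0.5328 = -0.0851, so the interval is -0.0851 ± 0.07089 = (-0.15599, -0.01421).
The interval (-0.15599, -0.01421) does not contain 0, so the difference is significant.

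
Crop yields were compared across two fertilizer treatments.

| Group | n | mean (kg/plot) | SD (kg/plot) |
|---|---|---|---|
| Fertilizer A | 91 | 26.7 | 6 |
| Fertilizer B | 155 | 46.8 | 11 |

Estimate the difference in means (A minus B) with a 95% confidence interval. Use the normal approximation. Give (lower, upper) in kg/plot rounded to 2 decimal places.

Per-group SEs: s₁/√n₁ = 6/√91 = 0.6290, s₂/√n₂ = 11/√155 = 0.8835.
Unpooled SE of the difference: √(0.395641 + 0.78057225) = 1.0845.
Margin of error = z* · SE = 1.960 × 1.0845 = 2.1256.
x̄₁ − x̄₂ = 26.7 − 46.8 = -20.1000.
CI: -20.1000 ± 2.1256 = (-22.23, -17.97).

(-22.23, -17.97)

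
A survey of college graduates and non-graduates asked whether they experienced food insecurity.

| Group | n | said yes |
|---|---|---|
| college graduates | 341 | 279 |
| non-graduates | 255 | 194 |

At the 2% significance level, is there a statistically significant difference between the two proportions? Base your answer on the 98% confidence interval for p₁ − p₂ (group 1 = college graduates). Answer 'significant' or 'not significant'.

not significant

First, p̂₁ = 279/341 = 0.8182; p̂₂ = 194/255 = 0.7608.
The two standard errors are √(0.8182×0.1818/341) = 0.02089 and √(0.7608×0.2392/255) = 0.02671.
Because the samples are independent, SE_diff = √(0.02089² + 0.02671²) = 0.03391.
Using z* = 2.326 for 98%, ME = 2.326 × 0.03391 = 0.07887.
p̂₁ − p̂₂ = 0.0574; interval 0.0574 ± 0.07887 gives (-0.02147, 0.13627).
The interval (-0.02147, 0.13627) contains 0, so the difference is not significant.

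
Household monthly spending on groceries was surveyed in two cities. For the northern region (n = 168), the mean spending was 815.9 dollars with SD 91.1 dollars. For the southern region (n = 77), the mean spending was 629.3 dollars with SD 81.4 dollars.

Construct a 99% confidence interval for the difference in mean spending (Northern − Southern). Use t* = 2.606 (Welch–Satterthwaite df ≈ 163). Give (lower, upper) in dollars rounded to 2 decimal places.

Per-group SEs: s₁/√n₁ = 91.1/√168 = 7.0285, s₂/√n₂ = 81.4/√77 = 9.2764.
Unpooled SE of the difference: √(49.39981225 + 86.05159696) = 11.6384.
Margin of error = t* · SE = 2.606 × 11.6384 = 30.3297.
x̄₁ − x̄₂ = 815.9 − 629.3 = 186.6000.
CI: 186.6000 ± 30.3297 = (156.27, 216.93).

(156.27, 216.93)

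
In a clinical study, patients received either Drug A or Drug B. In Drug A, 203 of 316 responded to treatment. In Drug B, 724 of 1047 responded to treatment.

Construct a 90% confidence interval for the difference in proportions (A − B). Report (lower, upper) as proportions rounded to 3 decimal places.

(-0.099, 0.001)

p̂₁ = 203/316 = 0.6424 and p̂₂ = 724/1047 = 0.6915.
SE₁ = √(p̂₁(1−p̂₁)/n₁) = √(0.6424·0.3576/316) = 0.02696; SE₂ = √(0.6915·0.3085/1047) = 0.01427.
Independent samples: SE of the difference = √(SE₁² + SE₂²) = √(0.0007268416 + 0.0002036329) = 0.03050.
z* for 90% confidence is 1.645, so the margin of error is 1.645 × 0.03050 = 0.05017.
Point estimate p̂₁ − p̂₂ = 0.6424 − 0.6915 = -0.0491.
-0.0491 ± 0.05017 → (-0.099, 0.001).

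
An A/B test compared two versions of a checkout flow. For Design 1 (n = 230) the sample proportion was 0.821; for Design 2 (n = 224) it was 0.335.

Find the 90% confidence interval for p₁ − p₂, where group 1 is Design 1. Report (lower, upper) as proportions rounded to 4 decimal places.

Each SE is √(p̂(1−p̂)/n): √(0.8210·0.1790/230) = 0.02528 and √(0.3350·0.6650/224) = 0.03154.
SE(p̂₁ − p̂₂) = √(SE₁² + SE₂²) = √(0.0006390784 + 0.0009947716) = 0.04042, since the two samples are independent.
At 90% confidence z* = 1.645; margin = 1.645 × 0.04042 = 0.06649.
The difference is 0.8210 − 0.3350 = 0.4860, so the interval is 0.4860 ± 0.06649 = (0.4195, 0.5525).

(0.4195, 0.5525)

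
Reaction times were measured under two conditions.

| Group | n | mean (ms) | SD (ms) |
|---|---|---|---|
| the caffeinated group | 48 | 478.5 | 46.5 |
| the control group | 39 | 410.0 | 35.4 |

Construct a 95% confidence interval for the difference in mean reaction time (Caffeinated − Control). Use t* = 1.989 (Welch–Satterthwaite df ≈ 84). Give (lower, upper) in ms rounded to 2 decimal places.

Per-group SEs: s₁/√n₁ = 46.5/√48 = 6.7117, s₂/√n₂ = 35.4/√39 = 5.6685.
Unpooled SE of the difference: √(45.04691689 + 32.13189225) = 8.7851.
Margin of error = t* · SE = 1.989 × 8.7851 = 17.4736.
x̄₁ − x̄₂ = 478.5 − 410.0 = 68.5000.
CI: 68.5000 ± 17.4736 = (51.03, 85.97).

(51.03, 85.97)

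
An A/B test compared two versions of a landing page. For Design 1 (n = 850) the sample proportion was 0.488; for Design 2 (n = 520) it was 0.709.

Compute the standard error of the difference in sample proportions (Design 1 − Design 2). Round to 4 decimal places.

0.0263

The two standard errors are √(0.4880×0.5120/850) = 0.01714 and √(0.7090×0.2910/520) = 0.01992.
Because the samples are independent, SE_diff = √(0.01714² + 0.01992²) = 0.02628.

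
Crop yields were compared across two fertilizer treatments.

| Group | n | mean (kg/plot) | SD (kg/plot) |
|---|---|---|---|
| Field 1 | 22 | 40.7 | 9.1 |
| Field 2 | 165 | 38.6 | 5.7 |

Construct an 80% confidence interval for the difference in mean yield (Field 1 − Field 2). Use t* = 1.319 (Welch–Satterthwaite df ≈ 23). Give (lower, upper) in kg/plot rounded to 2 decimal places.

(-0.53, 4.73)

Standard errors of each mean: 9.1/√22 = 1.9401 and 5.7/√165 = 0.4437.
SE(x̄₁ − x̄₂) = √(1.9401² + 0.4437²) = 1.9902 for independent samples with unequal variances.
With t* = 1.319, the margin is 1.319 × 1.9902 = 2.6251.
x̄₁ − x̄₂ = 40.7 − 38.6 = 2.1000; the interval is 2.1000 ± 2.6251 = (-0.53, 4.73).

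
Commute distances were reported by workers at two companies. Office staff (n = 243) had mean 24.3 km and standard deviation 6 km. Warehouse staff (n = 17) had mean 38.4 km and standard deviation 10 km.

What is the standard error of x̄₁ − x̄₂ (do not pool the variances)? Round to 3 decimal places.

Per-group SEs: s₁/√n₁ = 6/√243 = 0.3849, s₂/√n₂ = 10/√17 = 2.4254.
Unpooled SE of the difference: √(0.14814801 + 5.88256516) = 2.4558.

2.456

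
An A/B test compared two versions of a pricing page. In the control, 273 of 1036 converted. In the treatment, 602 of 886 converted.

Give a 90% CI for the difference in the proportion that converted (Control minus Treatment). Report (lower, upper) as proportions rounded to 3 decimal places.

(-0.450, -0.382)

Sample proportions: 273/1036 = 0.2635, 602/886 = 0.6795.
Each SE is √(p̂(1−p̂)/n): √(0.2635·0.7365/1036) = 0.01369 and √(0.6795·0.3205/886) = 0.01568.
SE(p̂₁ − p̂₂) = √(SE₁² + SE₂²) = √(0.0001874161 + 0.0002458624) = 0.02082, since the two samples are independent.
At 90% confidence z* = 1.645; margin = 1.645 × 0.02082 = 0.03425.
The difference is 0.2635 − 0.6795 = -0.4160, so the interval is -0.4160 ± 0.03425 = (-0.450, -0.382).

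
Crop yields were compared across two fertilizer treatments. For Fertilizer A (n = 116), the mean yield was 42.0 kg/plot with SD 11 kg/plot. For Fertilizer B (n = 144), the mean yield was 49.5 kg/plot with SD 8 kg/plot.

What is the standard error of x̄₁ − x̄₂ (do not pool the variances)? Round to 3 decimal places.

SE₁ = s₁/√n₁ = 11/√116 = 1.0213; SE₂ = 8/√144 = 0.6667.
Independent samples, unequal variances: SE_diff = √(SE₁² + SE₂²) = √(1.04305369 + 0.44448889) = 1.2196.

1.220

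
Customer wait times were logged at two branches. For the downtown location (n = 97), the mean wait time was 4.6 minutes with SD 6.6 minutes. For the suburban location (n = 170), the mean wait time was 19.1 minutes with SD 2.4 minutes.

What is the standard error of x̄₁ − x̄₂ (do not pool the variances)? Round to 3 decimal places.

Standard errors of each mean: 6.6/√97 = 0.6701 and 2.4/√170 = 0.1841.
SE(x̄₁ − x̄₂) = √(0.6701² + 0.1841²) = 0.6949 for independent samples with unequal variances.

0.695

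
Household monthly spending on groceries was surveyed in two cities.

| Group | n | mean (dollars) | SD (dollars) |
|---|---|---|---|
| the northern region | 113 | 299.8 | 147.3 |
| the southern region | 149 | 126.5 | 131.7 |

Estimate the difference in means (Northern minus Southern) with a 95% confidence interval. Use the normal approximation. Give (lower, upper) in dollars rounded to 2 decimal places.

(138.88, 207.72)

Standard errors of each mean: 147.3/√113 = 13.8568 and 131.7/√149 = 10.7893.
SE(x̄₁ − x̄₂) = √(13.8568² + 10.7893²) = 17.5619 for independent samples with unequal variances.
With z* = 1.960, the margin is 1.960 × 17.5619 = 34.4213.
x̄₁ − x̄₂ = 299.8 − 126.5 = 173.3000; the interval is 173.3000 ± 34.4213 = (138.88, 207.72).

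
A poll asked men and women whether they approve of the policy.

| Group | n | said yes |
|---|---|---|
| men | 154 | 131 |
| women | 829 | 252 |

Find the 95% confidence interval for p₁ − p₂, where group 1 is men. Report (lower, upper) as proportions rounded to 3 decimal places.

p̂₁ = 131/154 = 0.8506 and p̂₂ = 252/829 = 0.3040.
SE₁ = √(p̂₁(1−p̂₁)/n₁) = √(0.8506·0.1494/154) = 0.02873; SE₂ = √(0.3040·0.6960/829) = 0.01598.
Independent samples: SE of the difference = √(SE₁² + SE₂²) = √(0.0008254129 + 0.0002553604) = 0.03288.
z* for 95% confidence is 1.960, so the margin of error is 1.960 × 0.03288 = 0.06444.
Point estimate p̂₁ − p̂₂ = 0.8506 − 0.3040 = 0.5466.
0.5466 ± 0.06444 → (0.482, 0.611).

(0.482, 0.611)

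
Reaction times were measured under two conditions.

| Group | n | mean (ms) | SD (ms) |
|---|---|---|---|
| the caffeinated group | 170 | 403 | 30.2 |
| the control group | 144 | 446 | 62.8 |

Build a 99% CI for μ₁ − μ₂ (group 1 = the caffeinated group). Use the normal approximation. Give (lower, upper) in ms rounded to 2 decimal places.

SE₁ = s₁/√n₁ = 30.2/√170 = 2.3162; SE₂ = 62.8/√144 = 5.2333.
Independent samples, unequal variances: SE_diff = √(SE₁² + SE₂²) = √(5.36478244 + 27.38742889) = 5.7230.
z* = 2.576, so margin of error = 2.576 × 5.7230 = 14.7424.
Difference in means = 403 − 446 = -43.0000.
-43.0000 ± 14.7424 → (-57.74, -28.26).

(-57.74, -28.26)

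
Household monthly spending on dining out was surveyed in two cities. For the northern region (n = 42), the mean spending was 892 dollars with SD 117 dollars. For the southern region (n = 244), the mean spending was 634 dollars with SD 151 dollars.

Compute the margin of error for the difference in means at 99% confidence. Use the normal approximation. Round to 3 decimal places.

52.753

Standard errors of each mean: 117/√42 = 18.0535 and 151/√244 = 9.6668.
SE(x̄₁ − x̄₂) = √(18.0535² + 9.6668²) = 20.4787 for independent samples with unequal variances.
With z* = 2.576, the margin is 2.576 × 20.4787 = 52.7531.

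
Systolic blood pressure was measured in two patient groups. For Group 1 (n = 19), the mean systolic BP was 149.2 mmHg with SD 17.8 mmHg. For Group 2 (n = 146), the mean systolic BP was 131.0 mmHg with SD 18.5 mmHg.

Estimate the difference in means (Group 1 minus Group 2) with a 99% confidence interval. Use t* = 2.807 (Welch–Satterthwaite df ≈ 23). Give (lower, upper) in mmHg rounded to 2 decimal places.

Standard errors of each mean: 17.8/√19 = 4.0836 and 18.5/√146 = 1.5311.
SE(x̄₁ − x̄₂) = √(4.0836² + 1.5311²) = 4.3612 for independent samples with unequal variances.
With t* = 2.807, the margin is 2.807 × 4.3612 = 12.2419.
x̄₁ − x̄₂ = 149.2 − 131.0 = 18.2000; the interval is 18.2000 ± 12.2419 = (5.96, 30.44).

(5.96, 30.44)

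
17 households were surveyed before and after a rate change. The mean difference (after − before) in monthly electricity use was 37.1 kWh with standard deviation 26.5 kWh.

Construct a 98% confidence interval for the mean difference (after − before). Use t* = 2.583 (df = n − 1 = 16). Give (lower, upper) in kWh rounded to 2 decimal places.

(20.50, 53.70)

This is a matched-pairs design, so SE = s_d/√n = 26.5/√17 = 6.4272.
Margin = 2.583 × 6.4272 = 16.6015; the interval is 37.1 ± 16.6015 = (20.50, 53.70).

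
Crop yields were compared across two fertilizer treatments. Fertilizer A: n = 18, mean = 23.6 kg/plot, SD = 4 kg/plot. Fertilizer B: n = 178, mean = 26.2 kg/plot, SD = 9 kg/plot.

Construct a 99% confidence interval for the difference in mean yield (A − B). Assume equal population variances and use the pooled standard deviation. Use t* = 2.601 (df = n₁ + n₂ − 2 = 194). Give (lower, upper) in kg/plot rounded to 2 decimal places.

(-8.18, 2.98)

Pooled variance s_p² = [17·4² + 177·9²] / (18+178−2) = 75.3041, so s_p = 8.6778.
SE_diff = s_p·√(1/n₁ + 1/n₂) = 8.6778·√(1/18 + 1/178) = 2.1463.
t* = 2.601; margin = 2.601 × 2.1463 = 5.5825.
Difference = 23.6 − 26.2 = -2.6000.
-2.6000 ± 5.5825 → (-8.18, 2.98).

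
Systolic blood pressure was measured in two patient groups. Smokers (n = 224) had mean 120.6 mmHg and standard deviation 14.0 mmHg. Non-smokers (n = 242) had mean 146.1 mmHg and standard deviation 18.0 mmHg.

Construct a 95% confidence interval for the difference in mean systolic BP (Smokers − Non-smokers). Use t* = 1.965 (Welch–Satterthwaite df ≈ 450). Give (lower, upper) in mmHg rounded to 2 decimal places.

Standard errors of each mean: 14.0/√224 = 0.9354 and 18.0/√242 = 1.1571.
SE(x̄₁ − x̄₂) = √(0.9354² + 1.1571²) = 1.4879 for independent samples with unequal variances.
With t* = 1.965, the margin is 1.965 × 1.4879 = 2.9237.
x̄₁ − x̄₂ = 120.6 − 146.1 = -25.5000; the interval is -25.5000 ± 2.9237 = (-28.42, -22.58).

(-28.42, -22.58)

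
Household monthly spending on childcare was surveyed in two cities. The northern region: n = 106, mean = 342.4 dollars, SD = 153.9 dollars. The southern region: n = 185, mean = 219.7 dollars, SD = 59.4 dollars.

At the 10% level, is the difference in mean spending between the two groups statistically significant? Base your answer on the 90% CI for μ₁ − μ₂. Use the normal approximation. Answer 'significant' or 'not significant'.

Standard errors of each mean: 153.9/√106 = 14.9481 and 59.4/√185 = 4.3672.
SE(x̄₁ − x̄₂) = √(14.9481² + 4.3672²) = 15.5730 for independent samples with unequal variances.
With z* = 1.645, the margin is 1.645 × 15.5730 = 25.6176.
x̄₁ − x̄₂ = 342.4 − 219.7 = 122.7000; the interval is 122.7000 ± 25.6176 = (97.0824, 148.3176).
The interval (97.0824, 148.3176) does not contain 0, so the difference is significant.

significant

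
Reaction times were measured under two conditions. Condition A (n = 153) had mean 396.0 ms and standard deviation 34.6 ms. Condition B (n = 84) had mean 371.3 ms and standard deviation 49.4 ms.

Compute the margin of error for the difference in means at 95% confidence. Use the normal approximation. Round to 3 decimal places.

11.902

Standard errors of each mean: 34.6/√153 = 2.7972 and 49.4/√84 = 5.3900.
SE(x̄₁ − x̄₂) = √(2.7972² + 5.3900²) = 6.0726 for independent samples with unequal variances.
With z* = 1.960, the margin is 1.960 × 6.0726 = 11.9023.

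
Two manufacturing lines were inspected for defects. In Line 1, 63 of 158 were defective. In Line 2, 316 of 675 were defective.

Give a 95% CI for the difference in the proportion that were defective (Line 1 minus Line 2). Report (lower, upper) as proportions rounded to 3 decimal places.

p̂₁ = 63/158 = 0.3987 and p̂₂ = 316/675 = 0.4681.
SE₁ = √(p̂₁(1−p̂₁)/n₁) = √(0.3987·0.6013/158) = 0.03895; SE₂ = √(0.4681·0.5319/675) = 0.01921.
Independent samples: SE of the difference = √(SE₁² + SE₂²) = √(0.0015171025 + 0.0003690241) = 0.04343.
z* for 95% confidence is 1.960, so the margin of error is 1.960 × 0.04343 = 0.08512.
Point estimate p̂₁ − p̂₂ = 0.3987 − 0.4681 = -0.0694.
-0.0694 ± 0.08512 → (-0.155, 0.016).

(-0.155, 0.016)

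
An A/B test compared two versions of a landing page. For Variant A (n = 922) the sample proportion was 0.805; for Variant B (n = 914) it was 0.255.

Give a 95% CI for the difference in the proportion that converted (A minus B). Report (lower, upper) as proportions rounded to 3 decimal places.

The two standard errors are √(0.8050×0.1950/922) = 0.01305 and √(0.2550×0.7450/914) = 0.01442.
Because the samples are independent, SE_diff = √(0.01305² + 0.01442²) = 0.01945.
Using z* = 1.960 for 95%, ME = 1.960 × 0.01945 = 0.03812.
p̂₁ − p̂₂ = 0.5500; interval 0.5500 ± 0.03812 gives (0.512, 0.588).

(0.512, 0.588)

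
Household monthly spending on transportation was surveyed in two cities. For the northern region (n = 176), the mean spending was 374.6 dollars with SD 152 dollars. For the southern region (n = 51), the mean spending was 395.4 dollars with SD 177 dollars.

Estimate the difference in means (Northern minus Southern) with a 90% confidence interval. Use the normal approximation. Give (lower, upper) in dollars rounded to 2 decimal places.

SE₁ = s₁/√n₁ = 152/√176 = 11.4574; SE₂ = 177/√51 = 24.7850.
Independent samples, unequal variances: SE_diff = √(SE₁² + SE₂²) = √(131.27201476 + 614.296225) = 27.3051.
z* = 1.645, so margin of error = 1.645 × 27.3051 = 44.9169.
Difference in means = 374.6 − 395.4 = -20.8000.
-20.8000 ± 44.9169 → (-65.72, 24.12).

(-65.72, 24.12)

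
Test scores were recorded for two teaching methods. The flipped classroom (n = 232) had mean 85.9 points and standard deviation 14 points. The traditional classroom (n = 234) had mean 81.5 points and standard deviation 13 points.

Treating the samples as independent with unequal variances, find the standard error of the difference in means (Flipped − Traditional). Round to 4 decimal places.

Standard errors of each mean: 14/√232 = 0.9191 and 13/√234 = 0.8498.
SE(x̄₁ − x̄₂) = √(0.9191² + 0.8498²) = 1.2518 for independent samples with unequal variances.

1.2518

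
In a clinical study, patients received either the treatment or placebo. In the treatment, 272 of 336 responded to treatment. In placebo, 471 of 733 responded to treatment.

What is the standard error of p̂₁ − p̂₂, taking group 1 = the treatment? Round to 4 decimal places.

0.0278

Sample proportions: 272/336 = 0.8095, 471/733 = 0.6426.
Each SE is √(p̂(1−p̂)/n): √(0.8095·0.1905/336) = 0.02142 and √(0.6426·0.3574/733) = 0.01770.
SE(p̂₁ − p̂₂) = √(SE₁² + SE₂²) = √(0.0004588164 + 0.00031329) = 0.02779, since the two samples are independent.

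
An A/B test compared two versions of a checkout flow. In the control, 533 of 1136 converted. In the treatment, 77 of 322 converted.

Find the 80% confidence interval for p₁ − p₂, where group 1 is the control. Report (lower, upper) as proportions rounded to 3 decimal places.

(0.194, 0.266)

Sample proportions: 533/1136 = 0.4692, 77/322 = 0.2391.
Each SE is √(p̂(1−p̂)/n): √(0.4692·0.5308/1136) = 0.01481 and √(0.2391·0.7609/322) = 0.02377.
SE(p̂₁ − p̂₂) = √(SE₁² + SE₂²) = √(0.0002193361 + 0.0005650129) = 0.02801, since the two samples are independent.
At 80% confidence z* = 1.282; margin = 1.282 × 0.02801 = 0.03591.
The difference is 0.4692 − 0.2391 = 0.2301, so the interval is 0.2301 ± 0.03591 = (0.194, 0.266).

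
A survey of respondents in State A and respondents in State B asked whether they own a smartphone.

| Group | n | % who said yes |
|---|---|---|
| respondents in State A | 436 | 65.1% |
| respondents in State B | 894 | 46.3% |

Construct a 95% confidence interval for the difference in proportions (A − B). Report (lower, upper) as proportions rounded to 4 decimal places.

(0.1326, 0.2434)

The two standard errors are √(0.6510×0.3490/436) = 0.02283 and √(0.4630×0.5370/894) = 0.01668.
Because the samples are independent, SE_diff = √(0.02283² + 0.01668²) = 0.02827.
Using z* = 1.960 for 95%, ME = 1.960 × 0.02827 = 0.05541.
p̂₁ − p̂₂ = 0.1880; interval 0.1880 ± 0.05541 gives (0.1326, 0.2434).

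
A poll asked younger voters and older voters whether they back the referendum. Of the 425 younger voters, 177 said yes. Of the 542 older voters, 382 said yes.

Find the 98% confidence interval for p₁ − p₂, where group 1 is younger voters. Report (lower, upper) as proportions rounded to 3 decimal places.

p̂₁ = 177/425 = 0.4165 and p̂₂ = 382/542 = 0.7048.
SE₁ = √(p̂₁(1−p̂₁)/n₁) = √(0.4165·0.5835/425) = 0.02391; SE₂ = √(0.7048·0.2952/542) = 0.01959.
Independent samples: SE of the difference = √(SE₁² + SE₂²) = √(0.0005716881 + 0.0003837681) = 0.03091.
z* for 98% confidence is 2.326, so the margin of error is 2.326 × 0.03091 = 0.07190.
Point estimate p̂₁ − p̂₂ = 0.4165 − 0.7048 = -0.2883.
-0.2883 ± 0.07190 → (-0.360, -0.216).

(-0.360, -0.216)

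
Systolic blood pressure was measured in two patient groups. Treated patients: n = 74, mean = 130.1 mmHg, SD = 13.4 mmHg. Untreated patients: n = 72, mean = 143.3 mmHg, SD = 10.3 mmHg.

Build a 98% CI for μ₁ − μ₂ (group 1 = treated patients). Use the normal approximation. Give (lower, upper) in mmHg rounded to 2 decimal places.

Per-group SEs: s₁/√n₁ = 13.4/√74 = 1.5577, s₂/√n₂ = 10.3/√72 = 1.2139.
Unpooled SE of the difference: √(2.42642929 + 1.47355321) = 1.9748.
Margin of error = z* · SE = 2.326 × 1.9748 = 4.5934.
x̄₁ − x̄₂ = 130.1 − 143.3 = -13.2000.
CI: -13.2000 ± 4.5934 = (-17.79, -8.61).

(-17.79, -8.61)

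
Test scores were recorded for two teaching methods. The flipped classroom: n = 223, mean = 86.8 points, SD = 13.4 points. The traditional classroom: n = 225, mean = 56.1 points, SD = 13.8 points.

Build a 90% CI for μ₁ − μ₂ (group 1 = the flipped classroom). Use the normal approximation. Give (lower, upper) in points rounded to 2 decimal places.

(28.59, 32.81)

SE₁ = s₁/√n₁ = 13.4/√223 = 0.8973; SE₂ = 13.8/√225 = 0.9200.
Independent samples, unequal variances: SE_diff = √(SE₁² + SE₂²) = √(0.80514729 + 0.8464) = 1.2851.
z* = 1.645, so margin of error = 1.645 × 1.2851 = 2.1140.
Difference in means = 86.8 − 56.1 = 30.7000.
30.7000 ± 2.1140 → (28.59, 32.81).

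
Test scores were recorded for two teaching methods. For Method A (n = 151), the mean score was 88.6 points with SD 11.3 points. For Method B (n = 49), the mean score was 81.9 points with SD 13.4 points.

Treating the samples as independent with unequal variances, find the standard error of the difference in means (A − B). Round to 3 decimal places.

Standard errors of each mean: 11.3/√151 = 0.9196 and 13.4/√49 = 1.9143.
SE(x̄₁ − x̄₂) = √(0.9196² + 1.9143²) = 2.1237 for independent samples with unequal variances.

2.124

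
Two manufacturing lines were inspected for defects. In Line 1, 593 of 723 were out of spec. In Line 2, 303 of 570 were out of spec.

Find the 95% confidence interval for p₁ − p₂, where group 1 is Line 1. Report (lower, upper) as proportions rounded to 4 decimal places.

(0.2390, 0.3382)

First, p̂₁ = 593/723 = 0.8202; p̂₂ = 303/570 = 0.5316.
The two standard errors are √(0.8202×0.1798/723) = 0.01428 and √(0.5316×0.4684/570) = 0.02090.
Because the samples are independent, SE_diff = √(0.01428² + 0.02090²) = 0.02531.
Using z* = 1.960 for 95%, ME = 1.960 × 0.02531 = 0.04961.
p̂₁ − p̂₂ = 0.2886; interval 0.2886 ± 0.04961 gives (0.2390, 0.3382).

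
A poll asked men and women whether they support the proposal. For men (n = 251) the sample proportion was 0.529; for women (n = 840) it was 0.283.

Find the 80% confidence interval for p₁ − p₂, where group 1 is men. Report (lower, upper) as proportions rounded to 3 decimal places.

SE₁ = √(p̂₁(1−p̂₁)/n₁) = √(0.5290·0.4710/251) = 0.03151; SE₂ = √(0.2830·0.7170/840) = 0.01554.
Independent samples: SE of the difference = √(SE₁² + SE₂²) = √(0.0009928801 + 0.0002414916) = 0.03513.
z* for 80% confidence is 1.282, so the margin of error is 1.282 × 0.03513 = 0.04504.
Point estimate p̂₁ − p̂₂ = 0.5290 − 0.2830 = 0.2460.
0.2460 ± 0.04504 → (0.201, 0.291).

(0.201, 0.291)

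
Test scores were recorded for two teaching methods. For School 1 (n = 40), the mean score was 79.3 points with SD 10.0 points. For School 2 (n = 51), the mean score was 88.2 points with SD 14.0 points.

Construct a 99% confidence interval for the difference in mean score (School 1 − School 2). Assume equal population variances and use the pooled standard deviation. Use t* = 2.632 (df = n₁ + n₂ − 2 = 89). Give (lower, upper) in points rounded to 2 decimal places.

Pooled variance s_p² = [39·10.0² + 50·14.0²] / (40+51−2) = 153.9326, so s_p = 12.4070.
SE_diff = s_p·√(1/n₁ + 1/n₂) = 12.4070·√(1/40 + 1/51) = 2.6204.
t* = 2.632; margin = 2.632 × 2.6204 = 6.8969.
Difference = 79.3 − 88.2 = -8.9000.
-8.9000 ± 6.8969 → (-15.80, -2.00).

(-15.80, -2.00)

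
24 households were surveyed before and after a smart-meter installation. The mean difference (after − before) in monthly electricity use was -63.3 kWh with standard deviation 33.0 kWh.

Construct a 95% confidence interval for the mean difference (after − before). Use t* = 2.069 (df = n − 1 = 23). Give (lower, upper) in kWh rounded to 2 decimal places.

(-77.24, -49.36)

This is a matched-pairs design, so SE = s_d/√n = 33.0/√24 = 6.7361.
Margin = 2.069 × 6.7361 = 13.9370; the interval is -63.3 ± 13.9370 = (-77.24, -49.36).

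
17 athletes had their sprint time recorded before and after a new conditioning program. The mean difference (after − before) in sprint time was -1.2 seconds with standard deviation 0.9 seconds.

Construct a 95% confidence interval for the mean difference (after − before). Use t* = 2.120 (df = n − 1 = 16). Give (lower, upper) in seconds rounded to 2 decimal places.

(-1.66, -0.74)

Paired design: SE = s_d/√n = 0.9/√17 = 0.2183.
t* = 2.120; margin of error = 2.120 × 0.2183 = 0.4628.
-1.2 ± 0.4628 → (-1.66, -0.74).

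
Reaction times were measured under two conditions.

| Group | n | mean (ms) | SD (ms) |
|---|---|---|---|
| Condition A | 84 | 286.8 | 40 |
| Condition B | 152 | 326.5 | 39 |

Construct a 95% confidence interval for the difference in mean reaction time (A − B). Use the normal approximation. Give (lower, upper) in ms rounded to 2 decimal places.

Standard errors of each mean: 40/√84 = 4.3644 and 39/√152 = 3.1633.
SE(x̄₁ − x̄₂) = √(4.3644² + 3.1633²) = 5.3902 for independent samples with unequal variances.
With z* = 1.960, the margin is 1.960 × 5.3902 = 10.5648.
x̄₁ − x̄₂ = 286.8 − 326.5 = -39.7000; the interval is -39.7000 ± 10.5648 = (-50.26, -29.14).

(-50.26, -29.14)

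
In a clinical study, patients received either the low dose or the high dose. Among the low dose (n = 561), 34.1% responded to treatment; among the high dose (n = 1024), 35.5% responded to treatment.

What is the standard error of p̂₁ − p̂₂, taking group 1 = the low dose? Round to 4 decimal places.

SE₁ = √(p̂₁(1−p̂₁)/n₁) = √(0.3410·0.6590/561) = 0.02001; SE₂ = √(0.3550·0.6450/1024) = 0.01495.
Independent samples: SE of the difference = √(SE₁² + SE₂²) = √(0.0004004001 + 0.0002235025) = 0.02498.

0.0250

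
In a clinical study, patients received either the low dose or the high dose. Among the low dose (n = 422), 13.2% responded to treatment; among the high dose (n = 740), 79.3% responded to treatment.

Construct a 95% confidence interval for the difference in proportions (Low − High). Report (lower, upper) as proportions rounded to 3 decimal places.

(-0.705, -0.617)

The two standard errors are √(0.1320×0.8680/422) = 0.01648 and √(0.7930×0.2070/740) = 0.01489.
Because the samples are independent, SE_diff = √(0.01648² + 0.01489²) = 0.02221.
Using z* = 1.960 for 95%, ME = 1.960 × 0.02221 = 0.04353.
p̂₁ − p̂₂ = -0.6610; interval -0.6610 ± 0.04353 gives (-0.705, -0.617).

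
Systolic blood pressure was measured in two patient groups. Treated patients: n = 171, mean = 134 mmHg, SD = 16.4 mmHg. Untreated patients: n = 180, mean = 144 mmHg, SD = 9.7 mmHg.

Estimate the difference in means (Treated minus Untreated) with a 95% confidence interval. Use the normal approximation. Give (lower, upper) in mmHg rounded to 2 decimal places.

(-12.84, -7.16)

Per-group SEs: s₁/√n₁ = 16.4/√171 = 1.2541, s₂/√n₂ = 9.7/√180 = 0.7230.
Unpooled SE of the difference: √(1.57276681 + 0.522729) = 1.4476.
Margin of error = z* · SE = 1.960 × 1.4476 = 2.8373.
x̄₁ − x̄₂ = 134 − 144 = -10.0000.
CI: -10.0000 ± 2.8373 = (-12.84, -7.16).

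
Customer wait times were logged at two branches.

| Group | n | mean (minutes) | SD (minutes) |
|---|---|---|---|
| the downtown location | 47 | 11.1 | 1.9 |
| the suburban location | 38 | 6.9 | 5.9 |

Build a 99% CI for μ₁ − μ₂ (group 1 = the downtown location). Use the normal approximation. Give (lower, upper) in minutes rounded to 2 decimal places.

Per-group SEs: s₁/√n₁ = 1.9/√47 = 0.2771, s₂/√n₂ = 5.9/√38 = 0.9571.
Unpooled SE of the difference: √(0.07678441 + 0.91604041) = 0.9964.
Margin of error = z* · SE = 2.576 × 0.9964 = 2.5667.
x̄₁ − x̄₂ = 11.1 − 6.9 = 4.2000.
CI: 4.2000 ± 2.5667 = (1.63, 6.77).

(1.63, 6.77)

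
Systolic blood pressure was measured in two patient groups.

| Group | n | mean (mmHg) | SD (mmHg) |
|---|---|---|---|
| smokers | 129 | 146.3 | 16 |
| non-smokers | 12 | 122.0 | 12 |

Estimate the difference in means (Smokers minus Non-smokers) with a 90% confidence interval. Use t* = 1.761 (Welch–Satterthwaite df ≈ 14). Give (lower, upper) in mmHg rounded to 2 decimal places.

(17.71, 30.89)

Standard errors of each mean: 16/√129 = 1.4087 and 12/√12 = 3.4641.
SE(x̄₁ − x̄₂) = √(1.4087² + 3.4641²) = 3.7396 for independent samples with unequal variances.
With t* = 1.761, the margin is 1.761 × 3.7396 = 6.5854.
x̄₁ − x̄₂ = 146.3 − 122.0 = 24.3000; the interval is 24.3000 ± 6.5854 = (17.71, 30.89).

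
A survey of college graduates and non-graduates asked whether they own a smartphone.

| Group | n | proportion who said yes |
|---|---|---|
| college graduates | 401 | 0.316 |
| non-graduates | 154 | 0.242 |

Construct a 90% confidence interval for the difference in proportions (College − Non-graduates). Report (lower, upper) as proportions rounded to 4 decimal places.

SE₁ = √(p̂₁(1−p̂₁)/n₁) = √(0.3160·0.6840/401) = 0.02322; SE₂ = √(0.2420·0.7580/154) = 0.03451.
Independent samples: SE of the difference = √(SE₁² + SE₂²) = √(0.0005391684 + 0.0011909401) = 0.04159.
z* for 90% confidence is 1.645, so the margin of error is 1.645 × 0.04159 = 0.06842.
Point estimate p̂₁ − p̂₂ = 0.3160 − 0.2420 = 0.0740.
0.0740 ± 0.06842 → (0.0056, 0.1424).

(0.0056, 0.1424)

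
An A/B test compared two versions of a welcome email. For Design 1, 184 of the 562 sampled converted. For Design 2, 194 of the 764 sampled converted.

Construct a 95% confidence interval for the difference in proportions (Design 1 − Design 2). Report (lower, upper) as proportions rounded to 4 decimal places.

First, p̂₁ = 184/562 = 0.3274; p̂₂ = 194/764 = 0.2539.
The two standard errors are √(0.3274×0.6726/562) = 0.01979 and √(0.2539×0.7461/764) = 0.01575.
Because the samples are independent, SE_diff = √(0.01979² + 0.01575²) = 0.02529.
Using z* = 1.960 for 95%, ME = 1.960 × 0.02529 = 0.04957.
p̂₁ − p̂₂ = 0.0735; interval 0.0735 ± 0.04957 gives (0.0239, 0.1231).

(0.0239, 0.1231)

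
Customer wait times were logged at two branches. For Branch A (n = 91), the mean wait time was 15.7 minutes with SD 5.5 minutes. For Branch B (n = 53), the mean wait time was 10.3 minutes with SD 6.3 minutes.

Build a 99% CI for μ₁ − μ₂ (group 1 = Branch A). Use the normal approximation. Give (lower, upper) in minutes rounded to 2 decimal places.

Per-group SEs: s₁/√n₁ = 5.5/√91 = 0.5766, s₂/√n₂ = 6.3/√53 = 0.8654.
Unpooled SE of the difference: √(0.33246756 + 0.74891716) = 1.0399.
Margin of error = z* · SE = 2.576 × 1.0399 = 2.6788.
x̄₁ − x̄₂ = 15.7 − 10.3 = 5.4000.
CI: 5.4000 ± 2.6788 = (2.72, 8.08).

(2.72, 8.08)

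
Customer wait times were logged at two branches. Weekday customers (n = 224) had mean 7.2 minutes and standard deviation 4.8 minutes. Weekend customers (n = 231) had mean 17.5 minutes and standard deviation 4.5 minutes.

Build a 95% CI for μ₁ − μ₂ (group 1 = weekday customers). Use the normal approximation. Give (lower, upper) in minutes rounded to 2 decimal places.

(-11.16, -9.44)

SE₁ = s₁/√n₁ = 4.8/√224 = 0.3207; SE₂ = 4.5/√231 = 0.2961.
Independent samples, unequal variances: SE_diff = √(SE₁² + SE₂²) = √(0.10284849 + 0.08767521) = 0.4365.
z* = 1.960, so margin of error = 1.960 × 0.4365 = 0.8555.
Difference in means = 7.2 − 17.5 = -10.3000.
-10.3000 ± 0.8555 → (-11.16, -9.44).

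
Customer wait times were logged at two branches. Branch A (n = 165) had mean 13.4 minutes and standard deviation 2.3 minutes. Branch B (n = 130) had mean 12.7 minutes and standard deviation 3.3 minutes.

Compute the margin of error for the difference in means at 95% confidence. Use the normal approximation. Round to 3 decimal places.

0.667

Per-group SEs: s₁/√n₁ = 2.3/√165 = 0.1791, s₂/√n₂ = 3.3/√130 = 0.2894.
Unpooled SE of the difference: √(0.03207681 + 0.08375236) = 0.3403.
Margin of error = z* · SE = 1.960 × 0.3403 = 0.6670.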